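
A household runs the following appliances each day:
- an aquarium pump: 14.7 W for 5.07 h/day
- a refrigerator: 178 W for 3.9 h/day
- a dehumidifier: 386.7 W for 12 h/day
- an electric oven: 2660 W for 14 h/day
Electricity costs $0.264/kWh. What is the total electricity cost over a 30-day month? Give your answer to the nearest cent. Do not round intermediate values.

$337.78

aquarium pump: 14.7 W × 5.07 h × 30 d = 2,236 Wh = 2.236 kWh
refrigerator: 178 W × 3.9 h × 30 d = 20,826 Wh = 20.83 kWh
dehumidifier: 386.7 W × 12 h × 30 d = 139,212 Wh = 139.2 kWh
electric oven: 2660 W × 14 h × 30 d = 1,117,200 Wh = 1,117 kWh
Total energy = 2.236 + 20.83 + 139.2 + 1,117 = 1,279 kWh
Cost = 1,279 kWh × $0.264 = $337.78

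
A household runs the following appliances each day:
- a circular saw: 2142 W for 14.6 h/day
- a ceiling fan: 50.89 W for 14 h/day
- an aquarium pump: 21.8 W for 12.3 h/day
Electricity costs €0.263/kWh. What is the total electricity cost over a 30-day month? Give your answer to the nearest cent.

circular saw: 2142 W × 14.6 h × 30 d = 938,196 Wh = 938.2 kWh
ceiling fan: 50.89 W × 14 h × 30 d = 21,374 Wh = 21.37 kWh
aquarium pump: 21.8 W × 12.3 h × 30 d = 8,044 Wh = 8.044 kWh
Total energy = 938.2 + 21.37 + 8.044 = 967.6 kWh
Cost = 967.6 kWh × €0.263 = €254.48

€254.48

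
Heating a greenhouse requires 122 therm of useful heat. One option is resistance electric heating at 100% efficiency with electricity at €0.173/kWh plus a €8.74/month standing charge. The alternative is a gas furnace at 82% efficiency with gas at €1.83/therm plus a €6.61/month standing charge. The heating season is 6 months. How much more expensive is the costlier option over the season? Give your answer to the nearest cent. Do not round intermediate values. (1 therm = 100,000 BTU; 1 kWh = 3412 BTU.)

Heat load = 122 therm × 100,000 = 12,200,000 BTU
Gas: input = 12,200,000 / 0.820 = 14,878,049 BTU = 148.8 therm → 148.8 × €1.83 = €272.27; + 6 × €6.61 standing = €311.93
Electric: 12,200,000 BTU / 3412 = 3,576 kWh → × €0.173 = €618.58; + 6 × €8.74 standing = €671.02
Difference = |€311.93 − €671.02| = €359.09

€359.09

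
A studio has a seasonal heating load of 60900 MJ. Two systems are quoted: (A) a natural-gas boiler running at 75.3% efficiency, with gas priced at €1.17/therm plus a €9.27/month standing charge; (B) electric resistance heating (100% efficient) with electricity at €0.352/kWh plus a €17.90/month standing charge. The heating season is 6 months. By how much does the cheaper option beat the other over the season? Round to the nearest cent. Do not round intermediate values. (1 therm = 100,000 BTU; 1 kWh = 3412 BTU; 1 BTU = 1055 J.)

Heat load = 60900 MJ = 60,900,000,000 J / 1055 = 57,725,118 BTU
Gas: input = 57,725,118 / 0.753 = 76,660,184 BTU = 766.6 therm → 766.6 × €1.17 = €896.92; + 6 × €9.27 standing = €952.54
Electric: 57,725,118 BTU / 3412 = 16,920 kWh → × €0.352 = €5,955.23; + 6 × €17.90 standing = €6,062.63
Difference = |€952.54 − €6,062.63| = €5,110.08

€5110.08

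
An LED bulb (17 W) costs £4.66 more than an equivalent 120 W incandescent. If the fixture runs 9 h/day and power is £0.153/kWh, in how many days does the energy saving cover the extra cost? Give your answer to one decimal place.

Power saved = 120 − 17 = 103 W
Daily energy saved = 103 W × 9 h = 927 Wh = 0.927 kWh
Daily savings = 0.927 × £0.153 = £0.1418
Payback = £4.66 / £0.1418 per day = 32.86 days

32.9 days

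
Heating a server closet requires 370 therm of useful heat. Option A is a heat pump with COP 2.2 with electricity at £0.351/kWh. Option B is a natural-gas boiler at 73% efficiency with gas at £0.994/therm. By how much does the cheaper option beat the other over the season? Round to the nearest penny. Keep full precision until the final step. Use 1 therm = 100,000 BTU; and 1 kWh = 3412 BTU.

Heat load = 370 therm × 100,000 = 37,000,000 BTU
Gas: input = 37,000,000 / 0.73 = 50,684,932 BTU = 506.8 therm → 506.8 × £0.994 = £503.81
Heat pump: 37,000,000 BTU / 3412 = 10,840 kWh heat; / 2.2 = 4,929 kWh in → × £0.351 = £1,730.12
Difference = |£503.81 − £1,730.12| = £1,226.32

£1226.32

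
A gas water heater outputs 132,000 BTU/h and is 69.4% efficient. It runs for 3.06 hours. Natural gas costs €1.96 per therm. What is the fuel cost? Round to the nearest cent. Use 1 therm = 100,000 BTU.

€11.41

Heat delivered = 132,000 BTU/h × 3.06 h = 403,920 BTU
Gas input = 403,920 / 0.694 = 582,017 BTU
= 582,017 / 100,000 = 5.82 therm
Cost = 5.82 × €1.96/therm = €11.41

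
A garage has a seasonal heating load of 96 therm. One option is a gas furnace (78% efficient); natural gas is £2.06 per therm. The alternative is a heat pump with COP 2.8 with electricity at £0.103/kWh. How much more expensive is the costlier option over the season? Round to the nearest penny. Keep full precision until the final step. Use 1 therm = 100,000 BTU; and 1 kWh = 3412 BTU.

Heat load = 96 therm × 100,000 = 9,600,000 BTU
Gas: input = 9,600,000 / 0.78 = 12,307,692 BTU = 123.1 therm → 123.1 × £2.06 = £253.54
Heat pump: 9,600,000 BTU / 3412 = 2,814 kWh heat; / 2.8 = 1,005 kWh in → × £0.103 = £103.50
Difference = |£253.54 − £103.50| = £150.04

£150.04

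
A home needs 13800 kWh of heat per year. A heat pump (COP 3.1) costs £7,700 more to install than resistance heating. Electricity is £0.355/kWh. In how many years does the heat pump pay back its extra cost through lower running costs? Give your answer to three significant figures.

Resistance: 13800 kWh × £0.355 = £4,899.00/yr
Heat pump: 13800 / 3.1 = 4452 kWh in → × £0.355 = £1,580.32/yr
Annual savings = £3,318.68
Payback = £7,700 / £3,318.68 = 2.32 years

2.32 years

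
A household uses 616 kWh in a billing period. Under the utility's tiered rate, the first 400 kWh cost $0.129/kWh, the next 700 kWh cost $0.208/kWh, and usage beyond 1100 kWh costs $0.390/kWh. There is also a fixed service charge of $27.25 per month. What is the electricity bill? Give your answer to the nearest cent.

First 400 kWh × $0.129 = $51.60
Next 216 kWh × $0.208 = $44.93
Remaining tier: 0 kWh (not reached)
Energy charge = $96.53; + service $27.25 = $123.78

$123.78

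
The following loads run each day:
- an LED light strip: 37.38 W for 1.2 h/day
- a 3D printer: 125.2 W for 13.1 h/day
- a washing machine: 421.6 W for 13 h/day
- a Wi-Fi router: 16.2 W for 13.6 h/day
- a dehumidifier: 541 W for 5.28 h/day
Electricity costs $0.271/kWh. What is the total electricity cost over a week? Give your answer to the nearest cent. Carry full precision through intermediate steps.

$19.43

LED light strip: 37.38 W × 1.2 h × 7 d = 314 Wh = 0.314 kWh
3D printer: 125.2 W × 13.1 h × 7 d = 11,481 Wh = 11.48 kWh
washing machine: 421.6 W × 13 h × 7 d = 38,366 Wh = 38.37 kWh
Wi-Fi router: 16.2 W × 13.6 h × 7 d = 1,542 Wh = 1.542 kWh
dehumidifier: 541 W × 5.28 h × 7 d = 19,995 Wh = 20 kWh
Total energy = 0.314 + 11.48 + 38.37 + 1.542 + 20 = 71.7 kWh
Cost = 71.7 kWh × $0.271 = $19.43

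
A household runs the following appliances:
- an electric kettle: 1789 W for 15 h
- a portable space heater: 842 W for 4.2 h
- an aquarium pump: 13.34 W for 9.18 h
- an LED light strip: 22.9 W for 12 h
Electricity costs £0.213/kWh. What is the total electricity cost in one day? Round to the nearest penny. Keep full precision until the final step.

electric kettle: 1789 W × 15 h = 26,835 Wh = 26.84 kWh
portable space heater: 842 W × 4.2 h = 3,536 Wh = 3.536 kWh
aquarium pump: 13.34 W × 9.18 h = 122 Wh = 0.1225 kWh
LED light strip: 22.9 W × 12 h = 275 Wh = 0.2748 kWh
Total energy = 26.84 + 3.536 + 0.1225 + 0.2748 = 30.77 kWh
Cost = 30.77 kWh × £0.213 = £6.55

£6.55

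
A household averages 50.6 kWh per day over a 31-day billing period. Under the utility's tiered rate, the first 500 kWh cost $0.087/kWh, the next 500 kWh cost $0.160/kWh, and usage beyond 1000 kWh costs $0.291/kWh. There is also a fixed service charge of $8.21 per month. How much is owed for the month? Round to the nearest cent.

Usage = 50.6 kWh/day × 31 days = 1568.6 kWh
First 500 kWh × $0.087 = $43.50
Next 500 kWh × $0.160 = $80.00
Remaining 568.6 kWh × $0.291 = $165.46
Energy charge = $288.96; + service $8.21 = $297.17

$297.17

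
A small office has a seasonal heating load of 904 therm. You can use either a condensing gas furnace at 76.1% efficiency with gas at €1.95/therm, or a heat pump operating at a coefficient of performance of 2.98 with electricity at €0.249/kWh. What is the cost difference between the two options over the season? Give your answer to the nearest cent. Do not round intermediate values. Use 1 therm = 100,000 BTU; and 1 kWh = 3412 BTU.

€102.60

Heat load = 904 therm × 100,000 = 90,400,000 BTU
Gas: input = 90,400,000 / 0.761 = 118,791,064 BTU = 1,188 therm → 1,188 × €1.95 = €2,316.43
Heat pump: 90,400,000 BTU / 3412 = 26,490 kWh heat; / 2.98 = 8,891 kWh in → × €0.249 = €2,213.82
Difference = |€2,316.43 − €2,213.82| = €102.60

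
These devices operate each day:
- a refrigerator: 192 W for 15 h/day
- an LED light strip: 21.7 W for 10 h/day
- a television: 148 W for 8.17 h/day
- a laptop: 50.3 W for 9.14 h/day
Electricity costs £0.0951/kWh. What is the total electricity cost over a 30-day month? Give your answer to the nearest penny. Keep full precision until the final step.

£13.60

refrigerator: 192 W × 15 h × 30 d = 86,400 Wh = 86.4 kWh
LED light strip: 21.7 W × 10 h × 30 d = 6,510 Wh = 6.51 kWh
television: 148 W × 8.17 h × 30 d = 36,275 Wh = 36.27 kWh
laptop: 50.3 W × 9.14 h × 30 d = 13,792 Wh = 13.79 kWh
Total energy = 86.4 + 6.51 + 36.27 + 13.79 = 143 kWh
Cost = 143 kWh × £0.0951 = £13.60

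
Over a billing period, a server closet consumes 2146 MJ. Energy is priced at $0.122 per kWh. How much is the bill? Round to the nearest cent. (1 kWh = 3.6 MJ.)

2146 MJ × (0.27778 kWh/MJ) = 596.1 kWh
Cost = 596.1 kWh × $0.122/kWh = $72.73

$72.73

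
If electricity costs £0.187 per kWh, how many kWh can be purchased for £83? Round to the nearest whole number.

£83 / £0.187 per kWh = 443.9 kWh

444 kWh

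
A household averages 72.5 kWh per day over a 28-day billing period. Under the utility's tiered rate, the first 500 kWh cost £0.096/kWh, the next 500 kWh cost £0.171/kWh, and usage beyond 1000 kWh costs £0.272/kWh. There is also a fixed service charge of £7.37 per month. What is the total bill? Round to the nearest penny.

£421.03

Usage = 72.5 kWh/day × 28 days = 2030 kWh
First 500 kWh × £0.096 = £48.00
Next 500 kWh × £0.171 = £85.50
Remaining 1030 kWh × £0.272 = £280.16
Energy charge = £413.66; + service £7.37 = £421.03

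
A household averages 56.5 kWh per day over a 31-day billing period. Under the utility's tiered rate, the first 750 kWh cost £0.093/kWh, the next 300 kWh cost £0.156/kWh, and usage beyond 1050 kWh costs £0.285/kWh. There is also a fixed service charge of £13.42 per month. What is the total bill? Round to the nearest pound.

Usage = 56.5 kWh/day × 31 days = 1751.5 kWh
First 750 kWh × £0.093 = £69.75
Next 300 kWh × £0.156 = £46.80
Remaining 701.5 kWh × £0.285 = £199.93
Energy charge = £316.48; + service £13.42 = £329.90 ≈ £330

£330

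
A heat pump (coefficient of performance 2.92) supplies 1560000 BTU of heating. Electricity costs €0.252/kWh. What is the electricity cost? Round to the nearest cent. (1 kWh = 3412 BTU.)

€39.46

Heat delivered = 1,560,000 BTU / 3412 = 457.2 kWh
Electrical input = 457.2 kWh / 2.92 = 156.6 kWh
Cost = 156.6 × €0.252/kWh = €39.46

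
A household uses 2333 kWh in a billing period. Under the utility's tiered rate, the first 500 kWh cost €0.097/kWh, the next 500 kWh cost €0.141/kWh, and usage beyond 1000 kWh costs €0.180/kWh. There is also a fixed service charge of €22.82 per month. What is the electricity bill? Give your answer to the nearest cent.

First 500 kWh × €0.097 = €48.50
Next 500 kWh × €0.141 = €70.50
Remaining 1333 kWh × €0.180 = €239.94
Energy charge = €358.94; + service €22.82 = €381.76

€381.76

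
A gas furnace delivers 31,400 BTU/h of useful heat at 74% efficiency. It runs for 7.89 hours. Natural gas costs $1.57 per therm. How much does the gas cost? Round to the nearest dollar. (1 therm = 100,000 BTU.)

$5

Heat delivered = 31,400 BTU/h × 7.89 h = 247,746 BTU
Gas input = 247,746 / 0.740 = 334,792 BTU
= 334,792 / 100,000 = 3.348 therm
Cost = 3.348 × $1.57/therm = $5.26 ≈ $5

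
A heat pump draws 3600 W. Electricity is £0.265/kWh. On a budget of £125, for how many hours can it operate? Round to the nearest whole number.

Energy budget = £125 / £0.265 per kWh = 471.7 kWh = 471,698 Wh
Runtime = 471,698 Wh / 3600 W = 131 h

131 h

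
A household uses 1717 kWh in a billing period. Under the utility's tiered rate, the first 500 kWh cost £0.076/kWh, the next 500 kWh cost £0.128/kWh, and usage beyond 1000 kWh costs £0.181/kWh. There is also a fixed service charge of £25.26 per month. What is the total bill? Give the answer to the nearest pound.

First 500 kWh × £0.076 = £38.00
Next 500 kWh × £0.128 = £64.00
Remaining 717 kWh × £0.181 = £129.78
Energy charge = £231.78; + service £25.26 = £257.04 ≈ £257

£257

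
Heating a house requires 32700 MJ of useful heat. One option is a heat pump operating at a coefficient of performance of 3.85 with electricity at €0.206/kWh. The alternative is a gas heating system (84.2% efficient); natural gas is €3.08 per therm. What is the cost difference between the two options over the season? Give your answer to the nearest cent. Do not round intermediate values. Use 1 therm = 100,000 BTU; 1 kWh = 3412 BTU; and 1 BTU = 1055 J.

Heat load = 32700 MJ = 32,700,000,000 J / 1055 = 30,995,261 BTU
Gas: input = 30,995,261 / 0.842 = 36,811,473 BTU = 368.1 therm → 368.1 × €3.08 = €1,133.79
Heat pump: 30,995,261 BTU / 3412 = 9,084 kWh heat; / 3.85 = 2,360 kWh in → × €0.206 = €486.06
Difference = |€1,133.79 − €486.06| = €647.73

€647.73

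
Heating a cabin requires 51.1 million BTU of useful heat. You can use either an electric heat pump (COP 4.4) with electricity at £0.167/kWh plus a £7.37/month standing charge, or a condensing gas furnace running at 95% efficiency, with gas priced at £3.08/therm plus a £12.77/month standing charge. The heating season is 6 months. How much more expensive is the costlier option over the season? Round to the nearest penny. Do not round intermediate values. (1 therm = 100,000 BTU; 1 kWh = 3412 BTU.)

£1120.69

Heat load = 51.1 × 10⁶ BTU = 51,100,000 BTU
Gas: input = 51,100,000 / 0.95 = 53,789,474 BTU = 537.9 therm → 537.9 × £3.08 = £1,656.72; + 6 × £12.77 standing = £1,733.34
Heat pump: 51,100,000 BTU / 3412 = 14,980 kWh heat; / 4.4 = 3,404 kWh in → × £0.167 = £568.43; + 6 × £7.37 standing = £612.65
Difference = |£1,733.34 − £612.65| = £1,120.69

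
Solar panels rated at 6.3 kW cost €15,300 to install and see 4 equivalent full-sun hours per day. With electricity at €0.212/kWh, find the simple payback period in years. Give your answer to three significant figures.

7.85 years

Daily generation = 6.3 kW × 4 h = 25.2 kWh
Annual generation = 25.2 × 365 = 9198 kWh
Annual savings = 9198 × €0.212 = €1,949.98
Payback = €15,300 / €1,949.98 = 7.85 years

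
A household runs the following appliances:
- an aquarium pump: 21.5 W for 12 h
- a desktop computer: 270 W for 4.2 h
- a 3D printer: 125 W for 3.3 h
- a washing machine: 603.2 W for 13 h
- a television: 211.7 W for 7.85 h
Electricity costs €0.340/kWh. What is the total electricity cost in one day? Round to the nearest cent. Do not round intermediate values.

€3.84

aquarium pump: 21.5 W × 12 h = 258 Wh = 0.258 kWh
desktop computer: 270 W × 4.2 h = 1,134 Wh = 1.134 kWh
3D printer: 125 W × 3.3 h = 412 Wh = 0.4125 kWh
washing machine: 603.2 W × 13 h = 7,842 Wh = 7.842 kWh
television: 211.7 W × 7.85 h = 1,662 Wh = 1.662 kWh
Total energy = 0.258 + 1.134 + 0.4125 + 7.842 + 1.662 = 11.31 kWh
Cost = 11.31 kWh × €0.340 = €3.84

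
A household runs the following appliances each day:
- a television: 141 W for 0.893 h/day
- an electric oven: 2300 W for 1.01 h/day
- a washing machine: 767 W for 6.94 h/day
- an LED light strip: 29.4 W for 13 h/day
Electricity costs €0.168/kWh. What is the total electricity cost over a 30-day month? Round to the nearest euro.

television: 141 W × 0.893 h × 30 d = 3,777 Wh = 3.777 kWh
electric oven: 2300 W × 1.01 h × 30 d = 69,690 Wh = 69.69 kWh
washing machine: 767 W × 6.94 h × 30 d = 159,689 Wh = 159.7 kWh
LED light strip: 29.4 W × 13 h × 30 d = 11,466 Wh = 11.47 kWh
Total energy = 3.777 + 69.69 + 159.7 + 11.47 = 244.6 kWh
Cost = 244.6 kWh × €0.168 = €41.10 ≈ €41

€41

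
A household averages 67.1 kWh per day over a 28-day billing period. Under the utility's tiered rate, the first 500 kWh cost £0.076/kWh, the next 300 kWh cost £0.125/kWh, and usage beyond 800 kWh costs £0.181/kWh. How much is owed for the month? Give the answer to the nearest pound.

£271

Usage = 67.1 kWh/day × 28 days = 1878.8 kWh
First 500 kWh × £0.076 = £38.00
Next 300 kWh × £0.125 = £37.50
Remaining 1078.8 kWh × £0.181 = £195.26
Total = £270.76 ≈ £271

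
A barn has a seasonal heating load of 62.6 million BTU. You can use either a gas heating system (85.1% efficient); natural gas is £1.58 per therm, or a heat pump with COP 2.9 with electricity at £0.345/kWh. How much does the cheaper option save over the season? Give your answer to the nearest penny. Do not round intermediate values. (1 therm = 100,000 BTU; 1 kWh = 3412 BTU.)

£1020.41

Heat load = 62.6 × 10⁶ BTU = 62,600,000 BTU
Gas: input = 62,600,000 / 0.851 = 73,560,517 BTU = 735.6 therm → 735.6 × £1.58 = £1,162.26
Heat pump: 62,600,000 BTU / 3412 = 18,350 kWh heat; / 2.9 = 6,327 kWh in → × £0.345 = £2,182.66
Difference = |£1,162.26 − £2,182.66| = £1,020.41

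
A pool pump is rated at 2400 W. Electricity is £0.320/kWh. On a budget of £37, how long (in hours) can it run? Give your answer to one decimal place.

Energy budget = £37 / £0.320 per kWh = 115.6 kWh = 115,625 Wh
Runtime = 115,625 Wh / 2400 W = 48.18 h

48.2 h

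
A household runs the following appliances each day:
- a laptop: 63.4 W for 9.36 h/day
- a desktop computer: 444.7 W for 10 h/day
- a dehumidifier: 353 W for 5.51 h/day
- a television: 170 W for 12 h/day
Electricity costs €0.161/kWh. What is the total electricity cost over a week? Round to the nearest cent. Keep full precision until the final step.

laptop: 63.4 W × 9.36 h × 7 d = 4,154 Wh = 4.154 kWh
desktop computer: 444.7 W × 10 h × 7 d = 31,129 Wh = 31.13 kWh
dehumidifier: 353 W × 5.51 h × 7 d = 13,615 Wh = 13.62 kWh
television: 170 W × 12 h × 7 d = 14,280 Wh = 14.28 kWh
Total energy = 4.154 + 31.13 + 13.62 + 14.28 = 63.18 kWh
Cost = 63.18 kWh × €0.161 = €10.17

€10.17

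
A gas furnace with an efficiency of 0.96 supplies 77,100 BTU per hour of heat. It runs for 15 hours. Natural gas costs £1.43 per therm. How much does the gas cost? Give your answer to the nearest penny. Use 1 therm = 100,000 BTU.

Heat delivered = 77,100 BTU/h × 15 h = 1,156,500 BTU
Gas input = 1,156,500 / 0.96 = 1,204,688 BTU
= 1,204,688 / 100,000 = 12.05 therm
Cost = 12.05 × £1.43/therm = £17.23

£17.23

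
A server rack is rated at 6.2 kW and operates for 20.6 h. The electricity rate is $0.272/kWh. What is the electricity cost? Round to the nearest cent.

$34.74

Energy = 6200 W × 20.6 h = 127,720 Wh = 127.7 kWh
Cost = 127.7 kWh × $0.272/kWh = $34.74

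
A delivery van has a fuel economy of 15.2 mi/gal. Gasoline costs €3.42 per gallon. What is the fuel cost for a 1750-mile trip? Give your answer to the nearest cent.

Fuel = 1750 mi / 15.2 mpg = 115.1 gal
Cost = 115.1 gal × €3.42/gal = €393.75

€393.75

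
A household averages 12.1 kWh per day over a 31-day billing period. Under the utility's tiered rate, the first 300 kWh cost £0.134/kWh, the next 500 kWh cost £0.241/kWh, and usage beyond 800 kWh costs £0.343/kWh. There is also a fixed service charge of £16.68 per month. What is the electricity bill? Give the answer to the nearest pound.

Usage = 12.1 kWh/day × 31 days = 375.1 kWh
First 300 kWh × £0.134 = £40.20
Next 75.1 kWh × £0.241 = £18.10
Remaining tier: 0 kWh (not reached)
Energy charge = £58.30; + service £16.68 = £74.98 ≈ £75

£75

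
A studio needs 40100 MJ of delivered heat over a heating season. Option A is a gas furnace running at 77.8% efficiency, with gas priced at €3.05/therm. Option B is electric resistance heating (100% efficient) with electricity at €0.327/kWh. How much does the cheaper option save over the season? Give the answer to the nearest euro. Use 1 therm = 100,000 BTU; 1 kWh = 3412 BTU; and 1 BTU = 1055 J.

Heat load = 40100 MJ = 40,100,000,000 J / 1055 = 38,009,479 BTU
Gas: input = 38,009,479 / 0.778 = 48,855,371 BTU = 488.6 therm → 488.6 × €3.05 = €1,490.09
Electric: 38,009,479 BTU / 3412 = 11,140 kWh → × €0.327 = €3,642.76
Difference = |€1,490.09 − €3,642.76| = €2,152.67 ≈ €2153

€2153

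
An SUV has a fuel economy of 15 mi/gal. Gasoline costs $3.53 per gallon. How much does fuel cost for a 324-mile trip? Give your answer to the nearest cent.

Fuel = 324 mi / 15 mpg = 21.6 gal
Cost = 21.6 gal × $3.53/gal = $76.25

$76.25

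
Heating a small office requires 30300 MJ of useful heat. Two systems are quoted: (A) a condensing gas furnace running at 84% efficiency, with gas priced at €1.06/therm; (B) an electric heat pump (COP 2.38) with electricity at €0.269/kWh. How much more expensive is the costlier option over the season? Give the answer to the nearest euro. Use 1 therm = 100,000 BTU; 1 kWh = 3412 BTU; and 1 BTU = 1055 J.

€589

Heat load = 30300 MJ = 30,300,000,000 J / 1055 = 28,720,379 BTU
Gas: input = 28,720,379 / 0.84 = 34,190,928 BTU = 341.9 therm → 341.9 × €1.06 = €362.42
Heat pump: 28,720,379 BTU / 3412 = 8,417 kWh heat; / 2.38 = 3,537 kWh in → × €0.269 = €951.39
Difference = |€362.42 − €951.39| = €588.96 ≈ €589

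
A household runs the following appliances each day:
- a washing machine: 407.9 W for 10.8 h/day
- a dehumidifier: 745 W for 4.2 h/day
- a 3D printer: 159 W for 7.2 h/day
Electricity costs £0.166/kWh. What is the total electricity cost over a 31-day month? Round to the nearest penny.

£44.66

washing machine: 407.9 W × 10.8 h × 31 d = 136,565 Wh = 136.6 kWh
dehumidifier: 745 W × 4.2 h × 31 d = 96,999 Wh = 97 kWh
3D printer: 159 W × 7.2 h × 31 d = 35,489 Wh = 35.49 kWh
Total energy = 136.6 + 97 + 35.49 = 269.1 kWh
Cost = 269.1 kWh × £0.166 = £44.66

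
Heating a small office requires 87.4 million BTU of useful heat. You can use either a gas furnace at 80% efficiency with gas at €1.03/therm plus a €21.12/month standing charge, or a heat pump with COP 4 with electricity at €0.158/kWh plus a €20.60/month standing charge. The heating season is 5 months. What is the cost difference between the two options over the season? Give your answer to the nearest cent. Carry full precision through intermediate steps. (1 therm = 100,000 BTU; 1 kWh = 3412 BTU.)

Heat load = 87.4 × 10⁶ BTU = 87,400,000 BTU
Gas: input = 87,400,000 / 0.80 = 109,250,000 BTU = 1,092 therm → 1,092 × €1.03 = €1,125.28; + 5 × €21.12 standing = €1,230.88
Heat pump: 87,400,000 BTU / 3412 = 25,620 kWh heat; / 4 = 6,404 kWh in → × €0.158 = €1,011.81; + 5 × €20.60 standing = €1,114.81
Difference = |€1,230.88 − €1,114.81| = €116.06

€116.06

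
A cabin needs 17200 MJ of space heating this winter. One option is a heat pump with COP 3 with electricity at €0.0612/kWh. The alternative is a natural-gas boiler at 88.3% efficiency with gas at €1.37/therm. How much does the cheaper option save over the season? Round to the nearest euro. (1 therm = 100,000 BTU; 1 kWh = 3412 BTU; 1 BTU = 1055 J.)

Heat load = 17200 MJ = 17,200,000,000 J / 1055 = 16,303,318 BTU
Gas: input = 16,303,318 / 0.883 = 18,463,553 BTU = 184.6 therm → 184.6 × €1.37 = €252.95
Heat pump: 16,303,318 BTU / 3412 = 4,778 kWh heat; / 3 = 1,593 kWh in → × €0.0612 = €97.48
Difference = |€252.95 − €97.48| = €155.47 ≈ €155

€155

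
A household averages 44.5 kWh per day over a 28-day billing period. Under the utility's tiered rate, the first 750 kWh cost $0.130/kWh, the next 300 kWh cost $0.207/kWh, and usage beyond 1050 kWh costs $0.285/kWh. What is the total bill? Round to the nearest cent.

Usage = 44.5 kWh/day × 28 days = 1246 kWh
First 750 kWh × $0.130 = $97.50
Next 300 kWh × $0.207 = $62.10
Remaining 196 kWh × $0.285 = $55.86
Total = $215.46

$215.46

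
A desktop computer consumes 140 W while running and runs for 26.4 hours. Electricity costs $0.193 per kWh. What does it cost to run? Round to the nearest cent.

Energy = 140 W × 26.4 h = 3,696 Wh = 3.696 kWh
Cost = 3.696 kWh × $0.193/kWh = $0.71

$0.71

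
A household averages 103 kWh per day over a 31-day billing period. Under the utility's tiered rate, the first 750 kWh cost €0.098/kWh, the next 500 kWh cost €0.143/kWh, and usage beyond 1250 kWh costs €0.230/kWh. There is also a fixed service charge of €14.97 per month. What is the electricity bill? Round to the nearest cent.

€606.86

Usage = 103 kWh/day × 31 days = 3193 kWh
First 750 kWh × €0.098 = €73.50
Next 500 kWh × €0.143 = €71.50
Remaining 1943 kWh × €0.230 = €446.89
Energy charge = €591.89; + service €14.97 = €606.86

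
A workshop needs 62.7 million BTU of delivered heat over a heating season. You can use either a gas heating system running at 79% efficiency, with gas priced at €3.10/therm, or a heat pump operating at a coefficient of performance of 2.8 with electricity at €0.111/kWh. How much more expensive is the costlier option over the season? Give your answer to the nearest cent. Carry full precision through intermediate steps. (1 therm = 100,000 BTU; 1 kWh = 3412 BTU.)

€1731.89

Heat load = 62.7 × 10⁶ BTU = 62,700,000 BTU
Gas: input = 62,700,000 / 0.79 = 79,367,089 BTU = 793.7 therm → 793.7 × €3.10 = €2,460.38
Heat pump: 62,700,000 BTU / 3412 = 18,380 kWh heat; / 2.8 = 6,563 kWh in → × €0.111 = €728.49
Difference = |€2,460.38 − €728.49| = €1,731.89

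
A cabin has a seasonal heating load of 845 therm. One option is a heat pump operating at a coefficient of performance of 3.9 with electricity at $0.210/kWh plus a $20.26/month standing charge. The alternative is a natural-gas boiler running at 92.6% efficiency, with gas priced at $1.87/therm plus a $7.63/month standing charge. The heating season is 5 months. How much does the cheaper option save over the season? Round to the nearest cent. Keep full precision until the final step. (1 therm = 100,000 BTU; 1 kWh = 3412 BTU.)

$309.75

Heat load = 845 therm × 100,000 = 84,500,000 BTU
Gas: input = 84,500,000 / 0.926 = 91,252,700 BTU = 912.5 therm → 912.5 × $1.87 = $1,706.43; + 5 × $7.63 standing = $1,744.58
Heat pump: 84,500,000 BTU / 3412 = 24,770 kWh heat; / 3.9 = 6,350 kWh in → × $0.210 = $1,333.53; + 5 × $20.26 standing = $1,434.83
Difference = |$1,744.58 − $1,434.83| = $309.75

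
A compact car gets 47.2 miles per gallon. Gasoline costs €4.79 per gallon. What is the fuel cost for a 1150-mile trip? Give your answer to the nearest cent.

€116.71

Fuel = 1150 mi / 47.2 mpg = 24.36 gal
Cost = 24.36 gal × €4.79/gal = €116.71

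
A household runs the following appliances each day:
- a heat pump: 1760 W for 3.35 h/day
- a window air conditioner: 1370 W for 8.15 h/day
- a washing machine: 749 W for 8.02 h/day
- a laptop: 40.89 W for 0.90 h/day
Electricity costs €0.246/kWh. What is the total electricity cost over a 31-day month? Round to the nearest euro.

€176

heat pump: 1760 W × 3.35 h × 31 d = 182,776 Wh = 182.8 kWh
window air conditioner: 1370 W × 8.15 h × 31 d = 346,130 Wh = 346.1 kWh
washing machine: 749 W × 8.02 h × 31 d = 186,216 Wh = 186.2 kWh
laptop: 40.89 W × 0.90 h × 31 d = 1,141 Wh = 1.141 kWh
Total energy = 182.8 + 346.1 + 186.2 + 1.141 = 716.3 kWh
Cost = 716.3 kWh × €0.246 = €176.20 ≈ €176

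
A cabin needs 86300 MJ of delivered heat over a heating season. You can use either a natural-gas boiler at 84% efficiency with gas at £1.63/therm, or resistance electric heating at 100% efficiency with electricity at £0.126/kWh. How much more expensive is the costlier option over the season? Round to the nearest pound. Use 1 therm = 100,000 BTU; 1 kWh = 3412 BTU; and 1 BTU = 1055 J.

Heat load = 86300 MJ = 86,300,000,000 J / 1055 = 81,800,948 BTU
Gas: input = 81,800,948 / 0.840 = 97,382,081 BTU = 973.8 therm → 973.8 × £1.63 = £1,587.33
Electric: 81,800,948 BTU / 3412 = 23,970 kWh → × £0.126 = £3,020.79
Difference = |£1,587.33 − £3,020.79| = £1,433.46 ≈ £1433

£1433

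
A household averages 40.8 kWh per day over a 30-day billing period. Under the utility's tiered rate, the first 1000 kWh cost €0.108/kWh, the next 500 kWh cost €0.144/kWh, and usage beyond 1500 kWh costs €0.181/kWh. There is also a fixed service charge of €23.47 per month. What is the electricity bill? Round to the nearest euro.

€164

Usage = 40.8 kWh/day × 30 days = 1224 kWh
First 1000 kWh × €0.108 = €108.00
Next 224 kWh × €0.144 = €32.26
Remaining tier: 0 kWh (not reached)
Energy charge = €140.26; + service €23.47 = €163.73 ≈ €164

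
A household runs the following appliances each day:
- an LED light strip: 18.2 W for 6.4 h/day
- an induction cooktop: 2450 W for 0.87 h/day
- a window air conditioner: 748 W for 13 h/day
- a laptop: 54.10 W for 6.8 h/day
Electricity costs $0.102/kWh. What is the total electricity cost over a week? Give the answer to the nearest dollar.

LED light strip: 18.2 W × 6.4 h × 7 d = 815 Wh = 0.8154 kWh
induction cooktop: 2450 W × 0.87 h × 7 d = 14,920 Wh = 14.92 kWh
window air conditioner: 748 W × 13 h × 7 d = 68,068 Wh = 68.07 kWh
laptop: 54.10 W × 6.8 h × 7 d = 2,575 Wh = 2.575 kWh
Total energy = 0.8154 + 14.92 + 68.07 + 2.575 = 86.38 kWh
Cost = 86.38 kWh × $0.102 = $8.81 ≈ $9

$9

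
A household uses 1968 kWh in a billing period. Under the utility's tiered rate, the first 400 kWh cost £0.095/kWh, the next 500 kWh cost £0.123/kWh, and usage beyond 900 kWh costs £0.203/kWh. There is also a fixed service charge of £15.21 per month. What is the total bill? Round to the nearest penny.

£331.51

First 400 kWh × £0.095 = £38.00
Next 500 kWh × £0.123 = £61.50
Remaining 1068 kWh × £0.203 = £216.80
Energy charge = £316.30; + service £15.21 = £331.51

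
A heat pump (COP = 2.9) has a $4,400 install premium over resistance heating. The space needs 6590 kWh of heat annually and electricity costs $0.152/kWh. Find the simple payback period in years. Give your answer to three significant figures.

Resistance: 6590 kWh × $0.152 = $1,001.68/yr
Heat pump: 6590 / 2.9 = 2272 kWh in → × $0.152 = $345.41/yr
Annual savings = $656.27
Payback = $4,400 / $656.27 = 6.7 years

6.70 years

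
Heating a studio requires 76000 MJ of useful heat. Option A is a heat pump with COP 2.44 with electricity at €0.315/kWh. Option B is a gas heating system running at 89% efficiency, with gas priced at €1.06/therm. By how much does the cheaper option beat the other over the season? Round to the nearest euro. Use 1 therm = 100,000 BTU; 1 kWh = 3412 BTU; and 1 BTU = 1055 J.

Heat load = 76000 MJ = 76,000,000,000 J / 1055 = 72,037,915 BTU
Gas: input = 72,037,915 / 0.89 = 80,941,477 BTU = 809.4 therm → 809.4 × €1.06 = €857.98
Heat pump: 72,037,915 BTU / 3412 = 21,110 kWh heat; / 2.44 = 8,653 kWh in → × €0.315 = €2,725.67
Difference = |€857.98 − €2,725.67| = €1,867.69 ≈ €1868

€1868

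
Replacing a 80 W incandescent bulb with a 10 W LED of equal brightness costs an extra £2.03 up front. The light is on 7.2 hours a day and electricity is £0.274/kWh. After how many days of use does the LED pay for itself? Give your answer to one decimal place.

14.7 days

Power saved = 80 − 10 = 70 W
Daily energy saved = 70 W × 7.2 h = 504 Wh = 0.504 kWh
Daily savings = 0.504 × £0.274 = £0.1381
Payback = £2.03 / £0.1381 per day = 14.7 days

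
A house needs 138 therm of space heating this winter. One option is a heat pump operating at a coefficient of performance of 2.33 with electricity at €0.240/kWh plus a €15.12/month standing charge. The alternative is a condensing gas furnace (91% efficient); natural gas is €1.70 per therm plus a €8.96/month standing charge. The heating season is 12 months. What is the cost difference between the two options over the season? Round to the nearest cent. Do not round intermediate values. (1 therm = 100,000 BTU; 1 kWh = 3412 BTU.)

Heat load = 138 therm × 100,000 = 13,800,000 BTU
Gas: input = 13,800,000 / 0.91 = 15,164,835 BTU = 151.6 therm → 151.6 × €1.70 = €257.80; + 12 × €8.96 standing = €365.32
Heat pump: 13,800,000 BTU / 3412 = 4,045 kWh heat; / 2.33 = 1,736 kWh in → × €0.240 = €416.61; + 12 × €15.12 standing = €598.05
Difference = |€365.32 − €598.05| = €232.72

€232.72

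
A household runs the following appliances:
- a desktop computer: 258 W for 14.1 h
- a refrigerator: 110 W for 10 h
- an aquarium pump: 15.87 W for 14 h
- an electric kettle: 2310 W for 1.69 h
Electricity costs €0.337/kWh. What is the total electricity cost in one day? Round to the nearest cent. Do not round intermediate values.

desktop computer: 258 W × 14.1 h = 3,638 Wh = 3.638 kWh
refrigerator: 110 W × 10 h = 1,100 Wh = 1.1 kWh
aquarium pump: 15.87 W × 14 h = 222 Wh = 0.2222 kWh
electric kettle: 2310 W × 1.69 h = 3,904 Wh = 3.904 kWh
Total energy = 3.638 + 1.1 + 0.2222 + 3.904 = 8.864 kWh
Cost = 8.864 kWh × €0.337 = €2.99

€2.99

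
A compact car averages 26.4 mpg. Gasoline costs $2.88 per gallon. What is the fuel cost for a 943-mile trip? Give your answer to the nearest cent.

$102.87

Fuel = 943 mi / 26.4 mpg = 35.72 gal
Cost = 35.72 gal × $2.88/gal = $102.87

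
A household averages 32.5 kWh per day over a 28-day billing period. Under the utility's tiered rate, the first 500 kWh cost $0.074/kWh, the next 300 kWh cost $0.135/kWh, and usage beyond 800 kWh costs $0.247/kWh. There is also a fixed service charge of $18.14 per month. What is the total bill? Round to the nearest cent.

$122.81

Usage = 32.5 kWh/day × 28 days = 910 kWh
First 500 kWh × $0.074 = $37.00
Next 300 kWh × $0.135 = $40.50
Remaining 110 kWh × $0.247 = $27.17
Energy charge = $104.67; + service $18.14 = $122.81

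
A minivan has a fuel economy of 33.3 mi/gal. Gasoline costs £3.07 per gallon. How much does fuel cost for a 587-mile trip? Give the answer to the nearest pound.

£54

Fuel = 587 mi / 33.3 mpg = 17.63 gal
Cost = 17.63 gal × £3.07/gal = £54.12 ≈ £54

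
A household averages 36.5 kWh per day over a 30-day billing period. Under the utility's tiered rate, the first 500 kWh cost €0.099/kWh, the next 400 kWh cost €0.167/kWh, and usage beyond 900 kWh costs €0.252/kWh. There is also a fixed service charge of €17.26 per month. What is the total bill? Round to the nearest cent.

€182.70

Usage = 36.5 kWh/day × 30 days = 1095 kWh
First 500 kWh × €0.099 = €49.50
Next 400 kWh × €0.167 = €66.80
Remaining 195 kWh × €0.252 = €49.14
Energy charge = €165.44; + service €17.26 = €182.70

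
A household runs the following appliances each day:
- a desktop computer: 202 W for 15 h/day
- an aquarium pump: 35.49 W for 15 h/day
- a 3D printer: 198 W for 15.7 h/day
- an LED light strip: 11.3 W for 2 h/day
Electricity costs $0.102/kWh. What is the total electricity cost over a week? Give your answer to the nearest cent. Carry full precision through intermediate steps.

$4.78

desktop computer: 202 W × 15 h × 7 d = 21,210 Wh = 21.21 kWh
aquarium pump: 35.49 W × 15 h × 7 d = 3,726 Wh = 3.726 kWh
3D printer: 198 W × 15.7 h × 7 d = 21,760 Wh = 21.76 kWh
LED light strip: 11.3 W × 2 h × 7 d = 158 Wh = 0.1582 kWh
Total energy = 21.21 + 3.726 + 21.76 + 0.1582 = 46.85 kWh
Cost = 46.85 kWh × $0.102 = $4.78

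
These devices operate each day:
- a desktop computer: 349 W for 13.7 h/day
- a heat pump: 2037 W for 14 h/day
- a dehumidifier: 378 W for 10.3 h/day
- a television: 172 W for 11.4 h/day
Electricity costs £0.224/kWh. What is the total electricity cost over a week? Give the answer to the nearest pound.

desktop computer: 349 W × 13.7 h × 7 d = 33,469 Wh = 33.47 kWh
heat pump: 2037 W × 14 h × 7 d = 199,626 Wh = 199.6 kWh
dehumidifier: 378 W × 10.3 h × 7 d = 27,254 Wh = 27.25 kWh
television: 172 W × 11.4 h × 7 d = 13,726 Wh = 13.73 kWh
Total energy = 33.47 + 199.6 + 27.25 + 13.73 = 274.1 kWh
Cost = 274.1 kWh × £0.224 = £61.39 ≈ £61

£61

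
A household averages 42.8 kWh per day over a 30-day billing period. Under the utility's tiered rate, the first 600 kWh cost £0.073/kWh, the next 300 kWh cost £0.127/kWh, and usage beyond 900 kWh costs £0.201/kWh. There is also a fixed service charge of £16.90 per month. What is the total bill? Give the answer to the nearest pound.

Usage = 42.8 kWh/day × 30 days = 1284 kWh
First 600 kWh × £0.073 = £43.80
Next 300 kWh × £0.127 = £38.10
Remaining 384 kWh × £0.201 = £77.18
Energy charge = £159.08; + service £16.90 = £175.98 ≈ £176

£176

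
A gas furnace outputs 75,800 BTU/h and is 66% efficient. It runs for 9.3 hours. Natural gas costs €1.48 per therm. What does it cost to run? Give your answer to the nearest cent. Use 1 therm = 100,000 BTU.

Heat delivered = 75,800 BTU/h × 9.3 h = 704,940 BTU
Gas input = 704,940 / 0.66 = 1,068,091 BTU
= 1,068,091 / 100,000 = 10.68 therm
Cost = 10.68 × €1.48/therm = €15.81

€15.81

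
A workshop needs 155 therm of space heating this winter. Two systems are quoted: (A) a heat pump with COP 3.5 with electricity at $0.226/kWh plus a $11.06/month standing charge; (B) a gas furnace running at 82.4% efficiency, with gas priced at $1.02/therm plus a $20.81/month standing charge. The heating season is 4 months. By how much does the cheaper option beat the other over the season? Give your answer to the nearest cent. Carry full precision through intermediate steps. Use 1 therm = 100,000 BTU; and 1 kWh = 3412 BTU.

Heat load = 155 therm × 100,000 = 15,500,000 BTU
Gas: input = 15,500,000 / 0.824 = 18,810,680 BTU = 188.1 therm → 188.1 × $1.02 = $191.87; + 4 × $20.81 standing = $275.11
Heat pump: 15,500,000 BTU / 3412 = 4,543 kWh heat; / 3.5 = 1,298 kWh in → × $0.226 = $293.33; + 4 × $11.06 standing = $337.57
Difference = |$275.11 − $337.57| = $62.47

$62.47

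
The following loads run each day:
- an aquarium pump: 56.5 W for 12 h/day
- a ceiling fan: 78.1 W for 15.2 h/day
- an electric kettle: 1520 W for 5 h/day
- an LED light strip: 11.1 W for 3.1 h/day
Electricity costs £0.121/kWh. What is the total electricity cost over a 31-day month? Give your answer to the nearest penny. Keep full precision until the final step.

aquarium pump: 56.5 W × 12 h × 31 d = 21,018 Wh = 21.02 kWh
ceiling fan: 78.1 W × 15.2 h × 31 d = 36,801 Wh = 36.8 kWh
electric kettle: 1520 W × 5 h × 31 d = 235,600 Wh = 235.6 kWh
LED light strip: 11.1 W × 3.1 h × 31 d = 1,067 Wh = 1.067 kWh
Total energy = 21.02 + 36.8 + 235.6 + 1.067 = 294.5 kWh
Cost = 294.5 kWh × £0.121 = £35.63

£35.63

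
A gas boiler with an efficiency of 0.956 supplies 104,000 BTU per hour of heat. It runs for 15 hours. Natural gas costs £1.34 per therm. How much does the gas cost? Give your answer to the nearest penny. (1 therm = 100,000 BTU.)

£21.87

Heat delivered = 104,000 BTU/h × 15 h = 1,560,000 BTU
Gas input = 1,560,000 / 0.956 = 1,631,799 BTU
= 1,631,799 / 100,000 = 16.32 therm
Cost = 16.32 × £1.34/therm = £21.87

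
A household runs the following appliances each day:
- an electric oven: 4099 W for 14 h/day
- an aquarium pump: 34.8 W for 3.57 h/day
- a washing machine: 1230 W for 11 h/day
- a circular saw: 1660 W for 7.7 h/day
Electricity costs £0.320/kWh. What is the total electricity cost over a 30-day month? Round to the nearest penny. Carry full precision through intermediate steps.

electric oven: 4099 W × 14 h × 30 d = 1,721,580 Wh = 1,722 kWh
aquarium pump: 34.8 W × 3.57 h × 30 d = 3,727 Wh = 3.727 kWh
washing machine: 1230 W × 11 h × 30 d = 405,900 Wh = 405.9 kWh
circular saw: 1660 W × 7.7 h × 30 d = 383,460 Wh = 383.5 kWh
Total energy = 1,722 + 3.727 + 405.9 + 383.5 = 2,515 kWh
Cost = 2,515 kWh × £0.320 = £804.69

£804.69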